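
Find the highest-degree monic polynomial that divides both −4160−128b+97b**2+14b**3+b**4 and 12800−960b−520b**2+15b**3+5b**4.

−40+3b+b**2

By polynomial division,
  b**4+14b**3+97b**2−128b−4160 = (1/5)(5b**4+15b**3−520b**2−960b+12800) + (11b**3+201b**2+64b−6720)
  5b**4+15b**3−520b**2−960b+12800 = ((5/11)b−840/121)(11b**3+201b**2+64b−6720) + ((102400/121)b**2+(307200/121)b−4096000/121)
  11b**3+201b**2+64b−6720 = ((1331/102400)b+2541/12800)((102400/121)b**2+(307200/121)b−4096000/121) + (0)
Last nonzero remainder: (102400/121)b**2+(307200/121)b−4096000/121. Dividing through by 102400/121 gives the monic gcd b**2+3b−40.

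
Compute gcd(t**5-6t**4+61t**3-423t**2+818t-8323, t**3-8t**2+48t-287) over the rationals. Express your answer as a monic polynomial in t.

By polynomial division,
  t**5-6t**4+61t**3-423t**2+818t-8323 = (t**2+2t+29)(t**3-8t**2+48t-287) + (0)
The last nonzero remainder t**3-8t**2+48t-287 is already monic.

t**3-8t**2+48t-287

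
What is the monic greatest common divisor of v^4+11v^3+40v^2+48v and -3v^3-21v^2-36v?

v^3+7v^2+12v

Euclidean algorithm in ℚ[v]:
  v^4+11v^3+40v^2+48v = (-(1/3)v-4/3)(-3v^3-21v^2-36v) + (0)
Last nonzero remainder: -3v^3-21v^2-36v. Dividing through by -3 gives the monic gcd v^3+7v^2+12v.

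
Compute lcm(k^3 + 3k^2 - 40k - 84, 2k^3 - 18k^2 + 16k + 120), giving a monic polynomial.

Repeated division with remainder:
  k^3 + 3k^2 - 40k - 84 = (1/2)(2k^3 - 18k^2 + 16k + 120) + (12k^2 - 48k - 144)
  2k^3 - 18k^2 + 16k + 120 = ((1/6)k - 5/6)(12k^2 - 48k - 144) + (0)
Last nonzero remainder: 12k^2 - 48k - 144. Dividing through by 12 gives the monic gcd k^2 - 4k - 12.
Then lcm(f, g) = f·g / gcd(f, g); expanding and making the result monic gives the answer.

k^4 - 2k^3 - 55k^2 + 116k + 420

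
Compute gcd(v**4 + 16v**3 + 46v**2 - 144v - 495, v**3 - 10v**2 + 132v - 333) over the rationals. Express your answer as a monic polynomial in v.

By polynomial division,
  v**4 + 16v**3 + 46v**2 - 144v - 495 = (v + 26)(v**3 - 10v**2 + 132v - 333) + (174v**2 - 3243v + 8163)
  v**3 - 10v**2 + 132v - 333 = ((1/174)v + 167/3364)(174v**2 - 3243v + 8163) + ((827811/3364)v - 2483433/3364)
  174v**2 - 3243v + 8163 = ((195112/275937)v - 3051148/275937)((827811/3364)v - 2483433/3364) + (0)
Last nonzero remainder: (827811/3364)v - 2483433/3364. Dividing through by 827811/3364 gives the monic gcd v - 3.

v - 3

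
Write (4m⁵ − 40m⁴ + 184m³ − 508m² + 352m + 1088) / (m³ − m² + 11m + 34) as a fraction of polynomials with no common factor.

(4m³ − 28m² + 32m + 64)/(m + 2)

Repeated division with remainder:
  4m⁵ − 40m⁴ + 184m³ − 508m² + 352m + 1088 = (4m² − 36m + 104)(m³ − m² + 11m + 34) + (−144m² + 432m − 2448)
  m³ − m² + 11m + 34 = (−(1/144)m − 1/72)(−144m² + 432m − 2448) + (0)
Last nonzero remainder: −144m² + 432m − 2448. Dividing through by −144 gives the monic gcd m² − 3m + 17.
Cancel m² − 3m + 17 from numerator and denominator to get the reduced form.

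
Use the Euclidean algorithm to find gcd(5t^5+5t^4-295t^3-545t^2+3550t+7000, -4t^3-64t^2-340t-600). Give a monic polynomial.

t^2+10t+25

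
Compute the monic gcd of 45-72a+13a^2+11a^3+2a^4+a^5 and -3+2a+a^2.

-3+2a+a^2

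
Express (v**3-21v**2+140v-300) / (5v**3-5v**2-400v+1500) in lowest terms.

(v-10)/(5v+50)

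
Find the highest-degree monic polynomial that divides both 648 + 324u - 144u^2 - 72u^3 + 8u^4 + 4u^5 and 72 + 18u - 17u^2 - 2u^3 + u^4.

Repeated division with remainder:
  4u^5 + 8u^4 - 72u^3 - 144u^2 + 324u + 648 = (4u + 16)(u^4 - 2u^3 - 17u^2 + 18u + 72) + (28u^3 + 56u^2 - 252u - 504)
  u^4 - 2u^3 - 17u^2 + 18u + 72 = ((1/28)u - 1/7)(28u^3 + 56u^2 - 252u - 504) + (0)
Last nonzero remainder: 28u^3 + 56u^2 - 252u - 504. Dividing through by 28 gives the monic gcd u^3 + 2u^2 - 9u - 18.

-18 - 9u + 2u^2 + u^3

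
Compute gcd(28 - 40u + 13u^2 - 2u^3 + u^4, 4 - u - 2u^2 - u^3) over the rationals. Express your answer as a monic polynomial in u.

Euclidean algorithm in ℚ[u]:
  u^4 - 2u^3 + 13u^2 - 40u + 28 = (-u + 4)(-u^3 - 2u^2 - u + 4) + (20u^2 - 32u + 12)
  -u^3 - 2u^2 - u + 4 = (-(1/20)u - 9/50)(20u^2 - 32u + 12) + (-(154/25)u + 154/25)
  20u^2 - 32u + 12 = (-(250/77)u + 150/77)(-(154/25)u + 154/25) + (0)
Last nonzero remainder: -(154/25)u + 154/25. Dividing through by -154/25 gives the monic gcd u - 1.

-1 + u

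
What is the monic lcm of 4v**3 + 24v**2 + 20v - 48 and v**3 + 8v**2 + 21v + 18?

Euclidean algorithm in ℚ[v]:
  4v**3 + 24v**2 + 20v - 48 = (4)(v**3 + 8v**2 + 21v + 18) + (-8v**2 - 64v - 120)
  v**3 + 8v**2 + 21v + 18 = (-(1/8)v)(-8v**2 - 64v - 120) + (6v + 18)
  -8v**2 - 64v - 120 = (-(4/3)v - 20/3)(6v + 18) + (0)
Last nonzero remainder: 6v + 18. Dividing through by 6 gives the monic gcd v + 3.
Then lcm(f, g) = f·g / gcd(f, g); expanding and making the result monic gives the answer.

v**5 + 11v**4 + 41v**3 + 49v**2 - 30v - 72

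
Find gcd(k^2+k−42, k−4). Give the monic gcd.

1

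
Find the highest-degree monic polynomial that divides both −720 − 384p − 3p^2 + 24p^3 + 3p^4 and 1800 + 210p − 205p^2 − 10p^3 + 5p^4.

−60 − 17p + 4p^2 + p^3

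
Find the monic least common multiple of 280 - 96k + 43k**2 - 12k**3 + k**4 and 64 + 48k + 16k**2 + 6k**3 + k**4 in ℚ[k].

2240 + 912k + 48k**2 + 66k**3 - 21k**4 - 6k**5 + k**6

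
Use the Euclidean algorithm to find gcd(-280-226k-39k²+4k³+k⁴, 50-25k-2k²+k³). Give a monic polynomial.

Apply the Euclidean algorithm:
  k⁴+4k³-39k²-226k-280 = (k+6)(k³-2k²-25k+50) + (-2k²-126k-580)
  k³-2k²-25k+50 = (-(1/2)k+65/2)(-2k²-126k-580) + (3780k+18900)
  -2k²-126k-580 = (-(1/1890)k-29/945)(3780k+18900) + (0)
Last nonzero remainder: 3780k+18900. Dividing through by 3780 gives the monic gcd k+5.

5+k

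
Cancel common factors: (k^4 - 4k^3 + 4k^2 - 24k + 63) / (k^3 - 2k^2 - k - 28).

(k^2 - 6k + 9)/(k - 4)

Euclidean algorithm in ℚ[k]:
  k^4 - 4k^3 + 4k^2 - 24k + 63 = (k - 2)(k^3 - 2k^2 - k - 28) + (k^2 + 2k + 7)
  k^3 - 2k^2 - k - 28 = (k - 4)(k^2 + 2k + 7) + (0)
The last nonzero remainder k^2 + 2k + 7 is already monic.
Cancel k^2 + 2k + 7 from numerator and denominator to get the reduced form.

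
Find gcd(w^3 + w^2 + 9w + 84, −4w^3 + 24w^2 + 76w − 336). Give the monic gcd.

Apply the Euclidean algorithm:
  w^3 + w^2 + 9w + 84 = (−1/4)(−4w^3 + 24w^2 + 76w − 336) + (7w^2 + 28w)
  −4w^3 + 24w^2 + 76w − 336 = (−(4/7)w + 40/7)(7w^2 + 28w) + (−84w − 336)
  7w^2 + 28w = (−(1/12)w)(−84w − 336) + (0)
Last nonzero remainder: −84w − 336. Dividing through by −84 gives the monic gcd w + 4.

w + 4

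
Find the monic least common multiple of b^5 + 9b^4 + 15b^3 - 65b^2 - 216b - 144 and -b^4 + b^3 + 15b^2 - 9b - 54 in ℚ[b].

b^7 + 8b^6 - 134b^4 - 241b^3 + 462b^2 + 1440b + 864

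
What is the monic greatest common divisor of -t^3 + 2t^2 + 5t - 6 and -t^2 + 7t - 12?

Repeated division with remainder:
  -t^3 + 2t^2 + 5t - 6 = (t + 5)(-t^2 + 7t - 12) + (-18t + 54)
  -t^2 + 7t - 12 = ((1/18)t - 2/9)(-18t + 54) + (0)
Last nonzero remainder: -18t + 54. Dividing through by -18 gives the monic gcd t - 3.

t - 3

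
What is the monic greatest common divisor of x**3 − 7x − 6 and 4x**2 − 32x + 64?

Apply the Euclidean algorithm:
  x**3 − 7x − 6 = ((1/4)x + 2)(4x**2 − 32x + 64) + (41x − 134)
  4x**2 − 32x + 64 = ((4/41)x − 776/1681)(41x − 134) + (3600/1681)
  41x − 134 = ((68921/3600)x − 112627/1800)(3600/1681) + (0)
The last nonzero remainder is the constant 3600/1681, so the polynomials are coprime and gcd = 1.

1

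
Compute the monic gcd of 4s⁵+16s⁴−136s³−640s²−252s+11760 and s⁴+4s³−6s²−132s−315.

Euclidean algorithm in ℚ[s]:
  4s⁵+16s⁴−136s³−640s²−252s+11760 = (4s)(s⁴+4s³−6s²−132s−315) + (−112s³−112s²+1008s+11760)
  s⁴+4s³−6s²−132s−315 = (−(1/112)s−3/112)(−112s³−112s²+1008s+11760) + (0)
Last nonzero remainder: −112s³−112s²+1008s+11760. Dividing through by −112 gives the monic gcd s³+s²−9s−105.

s³+s²−9s−105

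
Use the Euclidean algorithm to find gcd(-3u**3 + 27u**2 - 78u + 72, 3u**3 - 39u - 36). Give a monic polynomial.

u - 4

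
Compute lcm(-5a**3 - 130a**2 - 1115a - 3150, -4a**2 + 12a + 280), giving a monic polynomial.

Apply the Euclidean algorithm:
  -5a**3 - 130a**2 - 1115a - 3150 = ((5/4)a + 145/4)(-4a**2 + 12a + 280) + (-1900a - 13300)
  -4a**2 + 12a + 280 = ((1/475)a - 2/95)(-1900a - 13300) + (0)
Last nonzero remainder: -1900a - 13300. Dividing through by -1900 gives the monic gcd a + 7.
Then lcm(f, g) = f·g / gcd(f, g); expanding and making the result monic gives the answer.

a**4 + 16a**3 - 37a**2 - 1600a - 6300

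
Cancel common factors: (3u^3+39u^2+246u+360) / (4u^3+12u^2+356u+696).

(3u^2+33u+180)/(4u^2+4u+348)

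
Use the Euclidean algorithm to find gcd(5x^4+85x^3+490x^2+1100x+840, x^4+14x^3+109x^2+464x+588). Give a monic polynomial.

x^2+8x+12

Apply the Euclidean algorithm:
  5x^4+85x^3+490x^2+1100x+840 = (5)(x^4+14x^3+109x^2+464x+588) + (15x^3-55x^2-1220x-2100)
  x^4+14x^3+109x^2+464x+588 = ((1/15)x+53/45)(15x^3-55x^2-1220x-2100) + ((2296/9)x^2+(18368/9)x+9184/3)
  15x^3-55x^2-1220x-2100 = ((135/2296)x-225/328)((2296/9)x^2+(18368/9)x+9184/3) + (0)
Last nonzero remainder: (2296/9)x^2+(18368/9)x+9184/3. Dividing through by 2296/9 gives the monic gcd x^2+8x+12.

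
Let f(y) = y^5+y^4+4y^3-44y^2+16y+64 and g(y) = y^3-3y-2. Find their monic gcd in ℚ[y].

y^2-y-2

Repeated division with remainder:
  y^5+y^4+4y^3-44y^2+16y+64 = (y^2+y+7)(y^3-3y-2) + (-39y^2+39y+78)
  y^3-3y-2 = (-(1/39)y-1/39)(-39y^2+39y+78) + (0)
Last nonzero remainder: -39y^2+39y+78. Dividing through by -39 gives the monic gcd y^2-y-2.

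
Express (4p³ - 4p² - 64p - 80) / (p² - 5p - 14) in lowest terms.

(4p² - 12p - 40)/(p - 7)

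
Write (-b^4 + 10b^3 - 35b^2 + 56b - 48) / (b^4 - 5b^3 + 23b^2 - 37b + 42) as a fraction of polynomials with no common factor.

Apply the Euclidean algorithm:
  -b^4 + 10b^3 - 35b^2 + 56b - 48 = (-1)(b^4 - 5b^3 + 23b^2 - 37b + 42) + (5b^3 - 12b^2 + 19b - 6)
  b^4 - 5b^3 + 23b^2 - 37b + 42 = ((1/5)b - 13/25)(5b^3 - 12b^2 + 19b - 6) + ((324/25)b^2 - (648/25)b + 972/25)
  5b^3 - 12b^2 + 19b - 6 = ((125/324)b - 25/162)((324/25)b^2 - (648/25)b + 972/25) + (0)
Last nonzero remainder: (324/25)b^2 - (648/25)b + 972/25. Dividing through by 324/25 gives the monic gcd b^2 - 2b + 3.
Cancel b^2 - 2b + 3 from numerator and denominator to get the reduced form.

(-b^2 + 8b - 16)/(b^2 - 3b + 14)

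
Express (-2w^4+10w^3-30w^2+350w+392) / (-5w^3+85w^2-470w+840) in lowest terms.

(2w^3+4w^2+58w+56)/(5w^2-50w+120)

Repeated division with remainder:
  -2w^4+10w^3-30w^2+350w+392 = ((2/5)w+24/5)(-5w^3+85w^2-470w+840) + (-250w^2+2270w-3640)
  -5w^3+85w^2-470w+840 = ((1/50)w-99/625)(-250w^2+2270w-3640) + (-(4704/125)w+32928/125)
  -250w^2+2270w-3640 = ((15625/2352)w-8125/588)(-(4704/125)w+32928/125) + (0)
Last nonzero remainder: -(4704/125)w+32928/125. Dividing through by -4704/125 gives the monic gcd w-7.
Cancel w-7 from numerator and denominator to get the reduced form.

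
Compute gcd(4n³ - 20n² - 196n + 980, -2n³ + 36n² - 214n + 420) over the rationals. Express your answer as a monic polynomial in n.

n² - 12n + 35

Euclidean algorithm in ℚ[n]:
  4n³ - 20n² - 196n + 980 = (-2)(-2n³ + 36n² - 214n + 420) + (52n² - 624n + 1820)
  -2n³ + 36n² - 214n + 420 = (-(1/26)n + 3/13)(52n² - 624n + 1820) + (0)
Last nonzero remainder: 52n² - 624n + 1820. Dividing through by 52 gives the monic gcd n² - 12n + 35.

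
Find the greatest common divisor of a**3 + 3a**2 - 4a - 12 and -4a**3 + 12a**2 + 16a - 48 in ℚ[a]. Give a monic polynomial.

a**2 - 4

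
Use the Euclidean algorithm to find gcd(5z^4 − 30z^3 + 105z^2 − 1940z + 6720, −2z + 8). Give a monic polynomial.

By polynomial division,
  5z^4 − 30z^3 + 105z^2 − 1940z + 6720 = (−(5/2)z^3 + 5z^2 − (65/2)z + 840)(−2z + 8) + (0)
Last nonzero remainder: −2z + 8. Dividing through by −2 gives the monic gcd z − 4.

z − 4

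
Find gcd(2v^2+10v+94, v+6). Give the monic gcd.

Repeated division with remainder:
  2v^2+10v+94 = (2v-2)(v+6) + (106)
  v+6 = ((1/106)v+3/53)(106) + (0)
The last nonzero remainder is the constant 106, so the polynomials are coprime and gcd = 1.

1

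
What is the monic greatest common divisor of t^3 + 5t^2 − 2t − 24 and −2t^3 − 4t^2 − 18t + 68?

Apply the Euclidean algorithm:
  t^3 + 5t^2 − 2t − 24 = (−1/2)(−2t^3 − 4t^2 − 18t + 68) + (3t^2 − 11t + 10)
  −2t^3 − 4t^2 − 18t + 68 = (−(2/3)t − 34/9)(3t^2 − 11t + 10) + (−(476/9)t + 952/9)
  3t^2 − 11t + 10 = (−(27/476)t + 45/476)(−(476/9)t + 952/9) + (0)
Last nonzero remainder: −(476/9)t + 952/9. Dividing through by −476/9 gives the monic gcd t − 2.

t − 2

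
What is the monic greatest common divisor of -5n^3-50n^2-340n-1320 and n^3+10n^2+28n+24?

n+6

Euclidean algorithm in ℚ[n]:
  -5n^3-50n^2-340n-1320 = (-5)(n^3+10n^2+28n+24) + (-200n-1200)
  n^3+10n^2+28n+24 = (-(1/200)n^2-(1/50)n-1/50)(-200n-1200) + (0)
Last nonzero remainder: -200n-1200. Dividing through by -200 gives the monic gcd n+6.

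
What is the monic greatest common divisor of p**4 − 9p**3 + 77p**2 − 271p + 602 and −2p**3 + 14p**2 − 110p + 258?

p**2 − 4p + 43

Euclidean algorithm in ℚ[p]:
  p**4 − 9p**3 + 77p**2 − 271p + 602 = (−(1/2)p + 1)(−2p**3 + 14p**2 − 110p + 258) + (8p**2 − 32p + 344)
  −2p**3 + 14p**2 − 110p + 258 = (−(1/4)p + 3/4)(8p**2 − 32p + 344) + (0)
Last nonzero remainder: 8p**2 − 32p + 344. Dividing through by 8 gives the monic gcd p**2 − 4p + 43.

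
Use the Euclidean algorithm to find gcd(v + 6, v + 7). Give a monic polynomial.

Apply the Euclidean algorithm:
  v + 6 = (v + 7) + (−1)
  v + 7 = (−v − 7)(−1) + (0)
The last nonzero remainder is the constant −1, so the polynomials are coprime and gcd = 1.

1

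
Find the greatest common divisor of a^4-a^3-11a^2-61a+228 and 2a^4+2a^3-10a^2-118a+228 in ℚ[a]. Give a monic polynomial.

a^3+3a^2+a-57

By polynomial division,
  a^4-a^3-11a^2-61a+228 = (1/2)(2a^4+2a^3-10a^2-118a+228) + (-2a^3-6a^2-2a+114)
  2a^4+2a^3-10a^2-118a+228 = (-a+2)(-2a^3-6a^2-2a+114) + (0)
Last nonzero remainder: -2a^3-6a^2-2a+114. Dividing through by -2 gives the monic gcd a^3+3a^2+a-57.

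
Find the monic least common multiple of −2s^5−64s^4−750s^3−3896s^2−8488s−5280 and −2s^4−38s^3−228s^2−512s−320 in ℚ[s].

Apply the Euclidean algorithm:
  −2s^5−64s^4−750s^3−3896s^2−8488s−5280 = (s+13)(−2s^4−38s^3−228s^2−512s−320) + (−28s^3−420s^2−1512s−1120)
  −2s^4−38s^3−228s^2−512s−320 = ((1/14)s+2/7)(−28s^3−420s^2−1512s−1120) + (0)
Last nonzero remainder: −28s^3−420s^2−1512s−1120. Dividing through by −28 gives the monic gcd s^3+15s^2+54s+40.
Then lcm(f, g) = f·g / gcd(f, g); expanding and making the result monic gives the answer.

s^6+36s^5+503s^4+3448s^3+12036s^2+19616s+10560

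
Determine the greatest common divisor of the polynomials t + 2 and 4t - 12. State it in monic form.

1

Euclidean algorithm in ℚ[t]:
  t + 2 = (1/4)(4t - 12) + (5)
  4t - 12 = ((4/5)t - 12/5)(5) + (0)
The last nonzero remainder is the constant 5, so the polynomials are coprime and gcd = 1.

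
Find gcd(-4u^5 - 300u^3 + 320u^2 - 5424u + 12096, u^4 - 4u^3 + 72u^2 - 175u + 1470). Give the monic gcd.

By polynomial division,
  -4u^5 - 300u^3 + 320u^2 - 5424u + 12096 = (-4u - 16)(u^4 - 4u^3 + 72u^2 - 175u + 1470) + (-76u^3 + 772u^2 - 2344u + 35616)
  u^4 - 4u^3 + 72u^2 - 175u + 1470 = (-(1/76)u - 117/1444)(-76u^3 + 772u^2 - 2344u + 35616) + ((37439/361)u^2 + (37439/361)u + 1572438/361)
  -76u^3 + 772u^2 - 2344u + 35616 = (-(27436/37439)u + 306128/37439)((37439/361)u^2 + (37439/361)u + 1572438/361) + (0)
Last nonzero remainder: (37439/361)u^2 + (37439/361)u + 1572438/361. Dividing through by 37439/361 gives the monic gcd u^2 + u + 42.

u^2 + u + 42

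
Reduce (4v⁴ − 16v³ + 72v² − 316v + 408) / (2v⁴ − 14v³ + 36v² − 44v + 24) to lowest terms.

(2v² + 2v + 34)/(v² − 2v + 2)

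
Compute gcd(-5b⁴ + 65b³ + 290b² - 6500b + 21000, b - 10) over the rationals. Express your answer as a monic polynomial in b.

b - 10

Euclidean algorithm in ℚ[b]:
  -5b⁴ + 65b³ + 290b² - 6500b + 21000 = (-5b³ + 15b² + 440b - 2100)(b - 10) + (0)
The last nonzero remainder b - 10 is already monic.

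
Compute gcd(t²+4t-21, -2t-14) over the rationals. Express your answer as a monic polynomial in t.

Euclidean algorithm in ℚ[t]:
  t²+4t-21 = (-(1/2)t+3/2)(-2t-14) + (0)
Last nonzero remainder: -2t-14. Dividing through by -2 gives the monic gcd t+7.

t+7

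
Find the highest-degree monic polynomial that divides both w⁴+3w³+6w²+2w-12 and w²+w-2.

w²+w-2

Repeated division with remainder:
  w⁴+3w³+6w²+2w-12 = (w²+2w+6)(w²+w-2) + (0)
The last nonzero remainder w²+w-2 is already monic.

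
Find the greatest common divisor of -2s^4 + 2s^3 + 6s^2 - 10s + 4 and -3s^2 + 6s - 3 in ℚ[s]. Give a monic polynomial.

s^2 - 2s + 1

Euclidean algorithm in ℚ[s]:
  -2s^4 + 2s^3 + 6s^2 - 10s + 4 = ((2/3)s^2 + (2/3)s - 4/3)(-3s^2 + 6s - 3) + (0)
Last nonzero remainder: -3s^2 + 6s - 3. Dividing through by -3 gives the monic gcd s^2 - 2s + 1.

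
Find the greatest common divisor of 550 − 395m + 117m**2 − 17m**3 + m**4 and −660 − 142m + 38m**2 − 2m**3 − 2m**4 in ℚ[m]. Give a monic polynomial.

22 − 7m + m**2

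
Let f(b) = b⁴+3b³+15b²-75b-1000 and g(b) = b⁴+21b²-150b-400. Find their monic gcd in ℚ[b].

b³-2b²+25b-200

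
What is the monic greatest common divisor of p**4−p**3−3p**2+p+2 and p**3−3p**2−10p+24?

p−2

Apply the Euclidean algorithm:
  p**4−p**3−3p**2+p+2 = (p+2)(p**3−3p**2−10p+24) + (13p**2−3p−46)
  p**3−3p**2−10p+24 = ((1/13)p−36/169)(13p**2−3p−46) + (−(1200/169)p+2400/169)
  13p**2−3p−46 = (−(2197/1200)p−3887/1200)(−(1200/169)p+2400/169) + (0)
Last nonzero remainder: −(1200/169)p+2400/169. Dividing through by −1200/169 gives the monic gcd p−2.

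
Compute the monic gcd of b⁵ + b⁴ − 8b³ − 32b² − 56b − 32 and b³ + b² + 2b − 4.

Apply the Euclidean algorithm:
  b⁵ + b⁴ − 8b³ − 32b² − 56b − 32 = (b² − 10)(b³ + b² + 2b − 4) + (−18b² − 36b − 72)
  b³ + b² + 2b − 4 = (−(1/18)b + 1/18)(−18b² − 36b − 72) + (0)
Last nonzero remainder: −18b² − 36b − 72. Dividing through by −18 gives the monic gcd b² + 2b + 4.

b² + 2b + 4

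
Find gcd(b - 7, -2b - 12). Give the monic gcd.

1

Apply the Euclidean algorithm:
  b - 7 = (-1/2)(-2b - 12) + (-13)
  -2b - 12 = ((2/13)b + 12/13)(-13) + (0)
The last nonzero remainder is the constant -13, so the polynomials are coprime and gcd = 1.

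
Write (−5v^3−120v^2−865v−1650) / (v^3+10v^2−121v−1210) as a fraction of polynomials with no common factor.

Repeated division with remainder:
  −5v^3−120v^2−865v−1650 = (−5)(v^3+10v^2−121v−1210) + (−70v^2−1470v−7700)
  v^3+10v^2−121v−1210 = (−(1/70)v+11/70)(−70v^2−1470v−7700) + (0)
Last nonzero remainder: −70v^2−1470v−7700. Dividing through by −70 gives the monic gcd v^2+21v+110.
Cancel v^2+21v+110 from numerator and denominator to get the reduced form.

(−5v−15)/(v−11)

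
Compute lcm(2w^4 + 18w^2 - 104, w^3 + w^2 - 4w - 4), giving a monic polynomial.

w^5 + w^4 + 9w^3 + 9w^2 - 52w - 52

By polynomial division,
  2w^4 + 18w^2 - 104 = (2w - 2)(w^3 + w^2 - 4w - 4) + (28w^2 - 112)
  w^3 + w^2 - 4w - 4 = ((1/28)w + 1/28)(28w^2 - 112) + (0)
Last nonzero remainder: 28w^2 - 112. Dividing through by 28 gives the monic gcd w^2 - 4.
Then lcm(f, g) = f·g / gcd(f, g); expanding and making the result monic gives the answer.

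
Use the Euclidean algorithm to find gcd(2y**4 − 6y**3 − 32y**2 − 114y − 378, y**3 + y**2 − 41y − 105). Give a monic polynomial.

y**2 − 4y − 21

Repeated division with remainder:
  2y**4 − 6y**3 − 32y**2 − 114y − 378 = (2y − 8)(y**3 + y**2 − 41y − 105) + (58y**2 − 232y − 1218)
  y**3 + y**2 − 41y − 105 = ((1/58)y + 5/58)(58y**2 − 232y − 1218) + (0)
Last nonzero remainder: 58y**2 − 232y − 1218. Dividing through by 58 gives the monic gcd y**2 − 4y − 21.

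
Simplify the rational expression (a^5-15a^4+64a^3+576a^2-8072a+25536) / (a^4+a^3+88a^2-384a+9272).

Euclidean algorithm in ℚ[a]:
  a^5-15a^4+64a^3+576a^2-8072a+25536 = (a-16)(a^4+a^3+88a^2-384a+9272) + (-8a^3+2368a^2-23488a+173888)
  a^4+a^3+88a^2-384a+9272 = (-(1/8)a-297/8)(-8a^3+2368a^2-23488a+173888) + (85064a^2-850640a+6464864)
  -8a^3+2368a^2-23488a+173888 = (-(1/10633)a+286/10633)(85064a^2-850640a+6464864) + (0)
Last nonzero remainder: 85064a^2-850640a+6464864. Dividing through by 85064 gives the monic gcd a^2-10a+76.
Cancel a^2-10a+76 from numerator and denominator to get the reduced form.

(a^3-5a^2-62a+336)/(a^2+11a+122)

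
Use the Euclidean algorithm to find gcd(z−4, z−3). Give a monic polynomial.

1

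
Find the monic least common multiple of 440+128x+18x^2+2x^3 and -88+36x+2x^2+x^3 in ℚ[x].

-440+92x+46x^2+7x^3+x^4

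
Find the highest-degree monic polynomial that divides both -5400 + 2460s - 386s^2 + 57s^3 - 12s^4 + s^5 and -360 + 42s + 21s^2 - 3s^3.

30 - 11s + s^2

By polynomial division,
  s^5 - 12s^4 + 57s^3 - 386s^2 + 2460s - 5400 = (-(1/3)s^2 + (5/3)s - 12)(-3s^3 + 21s^2 + 42s - 360) + (-324s^2 + 3564s - 9720)
  -3s^3 + 21s^2 + 42s - 360 = ((1/108)s + 1/27)(-324s^2 + 3564s - 9720) + (0)
Last nonzero remainder: -324s^2 + 3564s - 9720. Dividing through by -324 gives the monic gcd s^2 - 11s + 30.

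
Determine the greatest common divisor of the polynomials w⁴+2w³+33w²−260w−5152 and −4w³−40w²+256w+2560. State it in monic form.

w−8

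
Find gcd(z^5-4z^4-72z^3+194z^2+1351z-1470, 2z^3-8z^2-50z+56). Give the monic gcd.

Apply the Euclidean algorithm:
  z^5-4z^4-72z^3+194z^2+1351z-1470 = ((1/2)z^2-47/2)(2z^3-8z^2-50z+56) + (-22z^2+176z-154)
  2z^3-8z^2-50z+56 = (-(1/11)z-4/11)(-22z^2+176z-154) + (0)
Last nonzero remainder: -22z^2+176z-154. Dividing through by -22 gives the monic gcd z^2-8z+7.

z^2-8z+7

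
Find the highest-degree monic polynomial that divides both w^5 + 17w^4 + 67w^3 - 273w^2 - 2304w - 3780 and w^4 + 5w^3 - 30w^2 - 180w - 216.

w^2 + 9w + 18

Apply the Euclidean algorithm:
  w^5 + 17w^4 + 67w^3 - 273w^2 - 2304w - 3780 = (w + 12)(w^4 + 5w^3 - 30w^2 - 180w - 216) + (37w^3 + 267w^2 + 72w - 1188)
  w^4 + 5w^3 - 30w^2 - 180w - 216 = ((1/37)w - 82/1369)(37w^3 + 267w^2 + 72w - 1188) + (-(21840/1369)w^2 - (196560/1369)w - 393120/1369)
  37w^3 + 267w^2 + 72w - 1188 = (-(50653/21840)w + 15059/3640)(-(21840/1369)w^2 - (196560/1369)w - 393120/1369) + (0)
Last nonzero remainder: -(21840/1369)w^2 - (196560/1369)w - 393120/1369. Dividing through by -21840/1369 gives the monic gcd w^2 + 9w + 18.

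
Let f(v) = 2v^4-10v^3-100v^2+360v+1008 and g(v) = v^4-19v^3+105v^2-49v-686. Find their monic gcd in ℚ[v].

v^2-5v-14

Repeated division with remainder:
  2v^4-10v^3-100v^2+360v+1008 = (2)(v^4-19v^3+105v^2-49v-686) + (28v^3-310v^2+458v+2380)
  v^4-19v^3+105v^2-49v-686 = ((1/28)v-111/392)(28v^3-310v^2+458v+2380) + ((169/196)v^2-(845/196)v-169/14)
  28v^3-310v^2+458v+2380 = ((5488/169)v-33320/169)((169/196)v^2-(845/196)v-169/14) + (0)
Last nonzero remainder: (169/196)v^2-(845/196)v-169/14. Dividing through by 169/196 gives the monic gcd v^2-5v-14.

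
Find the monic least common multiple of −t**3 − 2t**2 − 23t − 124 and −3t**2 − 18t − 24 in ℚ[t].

t**4 + 4t**3 + 27t**2 + 170t + 248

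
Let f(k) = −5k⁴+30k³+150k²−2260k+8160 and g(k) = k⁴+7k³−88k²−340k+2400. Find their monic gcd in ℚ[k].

k²+2k−48

Apply the Euclidean algorithm:
  −5k⁴+30k³+150k²−2260k+8160 = (−5)(k⁴+7k³−88k²−340k+2400) + (65k³−290k²−3960k+20160)
  k⁴+7k³−88k²−340k+2400 = ((1/65)k+149/845)(65k³−290k²−3960k+20160) + ((4066/169)k²+(8132/169)k−195168/169)
  65k³−290k²−3960k+20160 = ((10985/4066)k−35490/2033)((4066/169)k²+(8132/169)k−195168/169) + (0)
Last nonzero remainder: (4066/169)k²+(8132/169)k−195168/169. Dividing through by 4066/169 gives the monic gcd k²+2k−48.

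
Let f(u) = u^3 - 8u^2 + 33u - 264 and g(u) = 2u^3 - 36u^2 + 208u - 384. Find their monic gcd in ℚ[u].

u - 8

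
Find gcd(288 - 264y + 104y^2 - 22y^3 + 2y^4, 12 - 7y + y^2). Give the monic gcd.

Apply the Euclidean algorithm:
  2y^4 - 22y^3 + 104y^2 - 264y + 288 = (2y^2 - 8y + 24)(y^2 - 7y + 12) + (0)
The last nonzero remainder y^2 - 7y + 12 is already monic.

12 - 7y + y^2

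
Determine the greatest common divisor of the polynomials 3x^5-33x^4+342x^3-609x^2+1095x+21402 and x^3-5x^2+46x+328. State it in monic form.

x^2-9x+82

By polynomial division,
  3x^5-33x^4+342x^3-609x^2+1095x+21402 = (3x^2-18x+114)(x^3-5x^2+46x+328) + (-195x^2+1755x-15990)
  x^3-5x^2+46x+328 = (-(1/195)x-4/195)(-195x^2+1755x-15990) + (0)
Last nonzero remainder: -195x^2+1755x-15990. Dividing through by -195 gives the monic gcd x^2-9x+82.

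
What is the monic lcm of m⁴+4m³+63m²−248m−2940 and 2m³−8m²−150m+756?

m⁶+6m⁵+8m⁴−374m³−7405m²+9744m+185220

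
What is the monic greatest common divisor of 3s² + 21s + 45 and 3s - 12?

Repeated division with remainder:
  3s² + 21s + 45 = (s + 11)(3s - 12) + (177)
  3s - 12 = ((1/59)s - 4/59)(177) + (0)
The last nonzero remainder is the constant 177, so the polynomials are coprime and gcd = 1.

1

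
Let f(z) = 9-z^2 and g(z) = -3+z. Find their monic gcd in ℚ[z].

-3+z

Apply the Euclidean algorithm:
  -z^2+9 = (-z-3)(z-3) + (0)
The last nonzero remainder z-3 is already monic.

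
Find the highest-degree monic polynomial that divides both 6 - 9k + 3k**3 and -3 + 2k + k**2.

-1 + k

Apply the Euclidean algorithm:
  3k**3 - 9k + 6 = (3k - 6)(k**2 + 2k - 3) + (12k - 12)
  k**2 + 2k - 3 = ((1/12)k + 1/4)(12k - 12) + (0)
Last nonzero remainder: 12k - 12. Dividing through by 12 gives the monic gcd k - 1.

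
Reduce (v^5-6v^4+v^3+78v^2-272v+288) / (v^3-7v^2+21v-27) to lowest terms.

(v^3-2v^2-16v+32)/(v-3)

Apply the Euclidean algorithm:
  v^5-6v^4+v^3+78v^2-272v+288 = (v^2+v-13)(v^3-7v^2+21v-27) + (-7v^2+28v-63)
  v^3-7v^2+21v-27 = (-(1/7)v+3/7)(-7v^2+28v-63) + (0)
Last nonzero remainder: -7v^2+28v-63. Dividing through by -7 gives the monic gcd v^2-4v+9.
Cancel v^2-4v+9 from numerator and denominator to get the reduced form.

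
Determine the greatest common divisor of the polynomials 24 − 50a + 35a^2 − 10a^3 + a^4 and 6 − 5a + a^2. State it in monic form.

6 − 5a + a^2

Apply the Euclidean algorithm:
  a^4 − 10a^3 + 35a^2 − 50a + 24 = (a^2 − 5a + 4)(a^2 − 5a + 6) + (0)
The last nonzero remainder a^2 − 5a + 6 is already monic.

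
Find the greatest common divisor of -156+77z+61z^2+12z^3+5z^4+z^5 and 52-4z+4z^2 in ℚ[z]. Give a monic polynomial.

13-z+z^2

Repeated division with remainder:
  z^5+5z^4+12z^3+61z^2+77z-156 = ((1/4)z^3+(3/2)z^2+(5/4)z-3)(4z^2-4z+52) + (0)
Last nonzero remainder: 4z^2-4z+52. Dividing through by 4 gives the monic gcd z^2-z+13.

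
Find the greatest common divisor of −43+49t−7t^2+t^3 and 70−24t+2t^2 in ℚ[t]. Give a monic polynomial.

By polynomial division,
  t^3−7t^2+49t−43 = ((1/2)t+5/2)(2t^2−24t+70) + (74t−218)
  2t^2−24t+70 = ((1/37)t−335/1369)(74t−218) + (22800/1369)
  74t−218 = ((50653/11400)t−149221/11400)(22800/1369) + (0)
The last nonzero remainder is the constant 22800/1369, so the polynomials are coprime and gcd = 1.

1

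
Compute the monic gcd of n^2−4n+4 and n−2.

n−2

Apply the Euclidean algorithm:
  n^2−4n+4 = (n−2)(n−2) + (0)
The last nonzero remainder n−2 is already monic.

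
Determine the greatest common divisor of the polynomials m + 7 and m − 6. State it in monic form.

By polynomial division,
  m + 7 = (m − 6) + (13)
  m − 6 = ((1/13)m − 6/13)(13) + (0)
The last nonzero remainder is the constant 13, so the polynomials are coprime and gcd = 1.

1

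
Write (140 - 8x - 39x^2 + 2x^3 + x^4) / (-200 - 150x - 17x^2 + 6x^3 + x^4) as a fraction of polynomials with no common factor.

(-14 + 5x + x^2)/(20 + 9x + x^2)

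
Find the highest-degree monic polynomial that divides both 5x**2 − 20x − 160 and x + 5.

1

Apply the Euclidean algorithm:
  5x**2 − 20x − 160 = (5x − 45)(x + 5) + (65)
  x + 5 = ((1/65)x + 1/13)(65) + (0)
The last nonzero remainder is the constant 65, so the polynomials are coprime and gcd = 1.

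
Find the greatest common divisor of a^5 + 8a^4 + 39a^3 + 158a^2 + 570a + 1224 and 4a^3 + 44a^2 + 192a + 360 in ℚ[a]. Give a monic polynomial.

Apply the Euclidean algorithm:
  a^5 + 8a^4 + 39a^3 + 158a^2 + 570a + 1224 = ((1/4)a^2 - (3/4)a + 6)(4a^3 + 44a^2 + 192a + 360) + (-52a^2 - 312a - 936)
  4a^3 + 44a^2 + 192a + 360 = (-(1/13)a - 5/13)(-52a^2 - 312a - 936) + (0)
Last nonzero remainder: -52a^2 - 312a - 936. Dividing through by -52 gives the monic gcd a^2 + 6a + 18.

a^2 + 6a + 18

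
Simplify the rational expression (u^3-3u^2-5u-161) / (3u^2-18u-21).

Repeated division with remainder:
  u^3-3u^2-5u-161 = ((1/3)u+1)(3u^2-18u-21) + (20u-140)
  3u^2-18u-21 = ((3/20)u+3/20)(20u-140) + (0)
Last nonzero remainder: 20u-140. Dividing through by 20 gives the monic gcd u-7.
Cancel u-7 from numerator and denominator to get the reduced form.

(u^2+4u+23)/(3u+3)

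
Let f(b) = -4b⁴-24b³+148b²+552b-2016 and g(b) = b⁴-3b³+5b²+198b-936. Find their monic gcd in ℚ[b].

Repeated division with remainder:
  -4b⁴-24b³+148b²+552b-2016 = (-4)(b⁴-3b³+5b²+198b-936) + (-36b³+168b²+1344b-5760)
  b⁴-3b³+5b²+198b-936 = (-(1/36)b-5/108)(-36b³+168b²+1344b-5760) + ((451/9)b²+(902/9)b-3608/3)
  -36b³+168b²+1344b-5760 = (-(324/451)b+2160/451)((451/9)b²+(902/9)b-3608/3) + (0)
Last nonzero remainder: (451/9)b²+(902/9)b-3608/3. Dividing through by 451/9 gives the monic gcd b²+2b-24.

b²+2b-24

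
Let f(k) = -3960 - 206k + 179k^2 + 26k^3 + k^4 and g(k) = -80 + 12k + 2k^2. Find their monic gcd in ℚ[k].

-40 + 6k + k^2

Euclidean algorithm in ℚ[k]:
  k^4 + 26k^3 + 179k^2 - 206k - 3960 = ((1/2)k^2 + 10k + 99/2)(2k^2 + 12k - 80) + (0)
Last nonzero remainder: 2k^2 + 12k - 80. Dividing through by 2 gives the monic gcd k^2 + 6k - 40.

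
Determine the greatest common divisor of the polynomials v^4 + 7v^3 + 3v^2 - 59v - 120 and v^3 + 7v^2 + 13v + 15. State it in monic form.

By polynomial division,
  v^4 + 7v^3 + 3v^2 - 59v - 120 = (v)(v^3 + 7v^2 + 13v + 15) + (-10v^2 - 74v - 120)
  v^3 + 7v^2 + 13v + 15 = (-(1/10)v + 1/25)(-10v^2 - 74v - 120) + ((99/25)v + 99/5)
  -10v^2 - 74v - 120 = (-(250/99)v - 200/33)((99/25)v + 99/5) + (0)
Last nonzero remainder: (99/25)v + 99/5. Dividing through by 99/25 gives the monic gcd v + 5.

v + 5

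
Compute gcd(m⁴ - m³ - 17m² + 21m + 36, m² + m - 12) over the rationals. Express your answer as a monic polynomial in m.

m² + m - 12

Euclidean algorithm in ℚ[m]:
  m⁴ - m³ - 17m² + 21m + 36 = (m² - 2m - 3)(m² + m - 12) + (0)
The last nonzero remainder m² + m - 12 is already monic.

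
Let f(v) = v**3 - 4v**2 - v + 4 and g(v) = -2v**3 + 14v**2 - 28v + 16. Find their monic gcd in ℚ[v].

Euclidean algorithm in ℚ[v]:
  v**3 - 4v**2 - v + 4 = (-1/2)(-2v**3 + 14v**2 - 28v + 16) + (3v**2 - 15v + 12)
  -2v**3 + 14v**2 - 28v + 16 = (-(2/3)v + 4/3)(3v**2 - 15v + 12) + (0)
Last nonzero remainder: 3v**2 - 15v + 12. Dividing through by 3 gives the monic gcd v**2 - 5v + 4.

v**2 - 5v + 4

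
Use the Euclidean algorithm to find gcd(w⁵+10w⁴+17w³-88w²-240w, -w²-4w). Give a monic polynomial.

w²+4w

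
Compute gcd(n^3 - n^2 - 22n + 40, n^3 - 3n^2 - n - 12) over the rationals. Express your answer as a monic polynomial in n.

Apply the Euclidean algorithm:
  n^3 - n^2 - 22n + 40 = (n^3 - 3n^2 - n - 12) + (2n^2 - 21n + 52)
  n^3 - 3n^2 - n - 12 = ((1/2)n + 15/4)(2n^2 - 21n + 52) + ((207/4)n - 207)
  2n^2 - 21n + 52 = ((8/207)n - 52/207)((207/4)n - 207) + (0)
Last nonzero remainder: (207/4)n - 207. Dividing through by 207/4 gives the monic gcd n - 4.

n - 4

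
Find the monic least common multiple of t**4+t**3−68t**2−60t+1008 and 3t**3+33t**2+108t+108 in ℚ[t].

By polynomial division,
  t**4+t**3−68t**2−60t+1008 = ((1/3)t−10/3)(3t**3+33t**2+108t+108) + (6t**2+264t+1368)
  3t**3+33t**2+108t+108 = ((1/2)t−33/2)(6t**2+264t+1368) + (3780t+22680)
  6t**2+264t+1368 = ((1/630)t+19/315)(3780t+22680) + (0)
Last nonzero remainder: 3780t+22680. Dividing through by 3780 gives the monic gcd t+6.
Then lcm(f, g) = f·g / gcd(f, g); expanding and making the result monic gives the answer.

t**6+6t**5−57t**4−394t**3+300t**2+4680t+6048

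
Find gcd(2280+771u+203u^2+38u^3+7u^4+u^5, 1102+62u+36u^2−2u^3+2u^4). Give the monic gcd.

Euclidean algorithm in ℚ[u]:
  u^5+7u^4+38u^3+203u^2+771u+2280 = ((1/2)u+4)(2u^4−2u^3+36u^2+62u+1102) + (28u^3+28u^2−28u−2128)
  2u^4−2u^3+36u^2+62u+1102 = ((1/14)u−1/7)(28u^3+28u^2−28u−2128) + (42u^2+210u+798)
  28u^3+28u^2−28u−2128 = ((2/3)u−8/3)(42u^2+210u+798) + (0)
Last nonzero remainder: 42u^2+210u+798. Dividing through by 42 gives the monic gcd u^2+5u+19.

19+5u+u^2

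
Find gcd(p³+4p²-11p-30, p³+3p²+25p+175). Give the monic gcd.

p+5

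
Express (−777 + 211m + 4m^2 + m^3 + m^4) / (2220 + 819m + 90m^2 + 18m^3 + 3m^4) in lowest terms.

Apply the Euclidean algorithm:
  m^4 + m^3 + 4m^2 + 211m − 777 = (1/3)(3m^4 + 18m^3 + 90m^2 + 819m + 2220) + (−5m^3 − 26m^2 − 62m − 1517)
  3m^4 + 18m^3 + 90m^2 + 819m + 2220 = (−(3/5)m − 12/25)(−5m^3 − 26m^2 − 62m − 1517) + ((1008/25)m^2 − (3024/25)m + 37296/25)
  −5m^3 − 26m^2 − 62m − 1517 = (−(125/1008)m − 1025/1008)((1008/25)m^2 − (3024/25)m + 37296/25) + (0)
Last nonzero remainder: (1008/25)m^2 − (3024/25)m + 37296/25. Dividing through by 1008/25 gives the monic gcd m^2 − 3m + 37.
Cancel m^2 − 3m + 37 from numerator and denominator to get the reduced form.

(−21 + 4m + m^2)/(60 + 27m + 3m^2)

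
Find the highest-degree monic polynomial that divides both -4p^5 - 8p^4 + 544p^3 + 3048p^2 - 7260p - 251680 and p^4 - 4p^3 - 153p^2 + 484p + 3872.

Apply the Euclidean algorithm:
  -4p^5 - 8p^4 + 544p^3 + 3048p^2 - 7260p - 251680 = (-4p - 24)(p^4 - 4p^3 - 153p^2 + 484p + 3872) + (-164p^3 + 1312p^2 + 19844p - 158752)
  p^4 - 4p^3 - 153p^2 + 484p + 3872 = (-(1/164)p - 1/41)(-164p^3 + 1312p^2 + 19844p - 158752) + (0)
Last nonzero remainder: -164p^3 + 1312p^2 + 19844p - 158752. Dividing through by -164 gives the monic gcd p^3 - 8p^2 - 121p + 968.

p^3 - 8p^2 - 121p + 968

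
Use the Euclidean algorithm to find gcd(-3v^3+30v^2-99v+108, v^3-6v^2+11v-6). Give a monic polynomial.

v-3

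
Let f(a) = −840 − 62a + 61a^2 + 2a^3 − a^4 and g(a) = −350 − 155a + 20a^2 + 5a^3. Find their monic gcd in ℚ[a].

−5 + a

Apply the Euclidean algorithm:
  −a^4 + 2a^3 + 61a^2 − 62a − 840 = (−(1/5)a + 6/5)(5a^3 + 20a^2 − 155a − 350) + (6a^2 + 54a − 420)
  5a^3 + 20a^2 − 155a − 350 = ((5/6)a − 25/6)(6a^2 + 54a − 420) + (420a − 2100)
  6a^2 + 54a − 420 = ((1/70)a + 1/5)(420a − 2100) + (0)
Last nonzero remainder: 420a − 2100. Dividing through by 420 gives the monic gcd a − 5.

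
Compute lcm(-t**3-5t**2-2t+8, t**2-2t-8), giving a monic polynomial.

Apply the Euclidean algorithm:
  -t**3-5t**2-2t+8 = (-t-7)(t**2-2t-8) + (-24t-48)
  t**2-2t-8 = (-(1/24)t+1/6)(-24t-48) + (0)
Last nonzero remainder: -24t-48. Dividing through by -24 gives the monic gcd t+2.
Then lcm(f, g) = f·g / gcd(f, g); expanding and making the result monic gives the answer.

t**4+t**3-18t**2-16t+32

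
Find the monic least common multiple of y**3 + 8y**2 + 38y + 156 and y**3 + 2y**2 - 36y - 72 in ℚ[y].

Apply the Euclidean algorithm:
  y**3 + 8y**2 + 38y + 156 = (y**3 + 2y**2 - 36y - 72) + (6y**2 + 74y + 228)
  y**3 + 2y**2 - 36y - 72 = ((1/6)y - 31/18)(6y**2 + 74y + 228) + ((481/9)y + 962/3)
  6y**2 + 74y + 228 = ((54/481)y + 342/481)((481/9)y + 962/3) + (0)
Last nonzero remainder: (481/9)y + 962/3. Dividing through by 481/9 gives the monic gcd y + 6.
Then lcm(f, g) = f·g / gcd(f, g); expanding and making the result monic gives the answer.

y**5 + 4y**4 - 6y**3 - 92y**2 - 1080y - 1872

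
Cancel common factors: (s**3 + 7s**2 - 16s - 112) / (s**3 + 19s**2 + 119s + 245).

(s**2 - 16)/(s**2 + 12s + 35)

By polynomial division,
  s**3 + 7s**2 - 16s - 112 = (s**3 + 19s**2 + 119s + 245) + (-12s**2 - 135s - 357)
  s**3 + 19s**2 + 119s + 245 = (-(1/12)s - 31/48)(-12s**2 - 135s - 357) + ((33/16)s + 231/16)
  -12s**2 - 135s - 357 = (-(64/11)s - 272/11)((33/16)s + 231/16) + (0)
Last nonzero remainder: (33/16)s + 231/16. Dividing through by 33/16 gives the monic gcd s + 7.
Cancel s + 7 from numerator and denominator to get the reduced form.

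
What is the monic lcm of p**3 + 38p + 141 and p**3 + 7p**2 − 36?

Euclidean algorithm in ℚ[p]:
  p**3 + 38p + 141 = (p**3 + 7p**2 − 36) + (−7p**2 + 38p + 177)
  p**3 + 7p**2 − 36 = (−(1/7)p − 87/49)(−7p**2 + 38p + 177) + ((4545/49)p + 13635/49)
  −7p**2 + 38p + 177 = (−(343/4545)p + 2891/4545)((4545/49)p + 13635/49) + (0)
Last nonzero remainder: (4545/49)p + 13635/49. Dividing through by 4545/49 gives the monic gcd p + 3.
Then lcm(f, g) = f·g / gcd(f, g); expanding and making the result monic gives the answer.

p**5 + 4p**4 + 26p**3 + 293p**2 + 108p − 1692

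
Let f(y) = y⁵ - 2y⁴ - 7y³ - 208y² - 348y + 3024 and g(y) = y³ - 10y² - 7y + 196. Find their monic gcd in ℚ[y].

y² - 3y - 28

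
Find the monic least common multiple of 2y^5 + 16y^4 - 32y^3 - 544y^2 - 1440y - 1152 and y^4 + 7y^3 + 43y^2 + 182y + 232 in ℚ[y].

Repeated division with remainder:
  2y^5 + 16y^4 - 32y^3 - 544y^2 - 1440y - 1152 = (2y + 2)(y^4 + 7y^3 + 43y^2 + 182y + 232) + (-132y^3 - 994y^2 - 2268y - 1616)
  y^4 + 7y^3 + 43y^2 + 182y + 232 = (-(1/132)y + 35/8712)(-132y^3 - 994y^2 - 2268y - 1616) + ((129859/4356)y^2 + (129859/726)y + 259718/1089)
  -132y^3 - 994y^2 - 2268y - 1616 = (-(574992/129859)y - 879912/129859)((129859/4356)y^2 + (129859/726)y + 259718/1089) + (0)
Last nonzero remainder: (129859/4356)y^2 + (129859/726)y + 259718/1089. Dividing through by 129859/4356 gives the monic gcd y^2 + 6y + 8.
Then lcm(f, g) = f·g / gcd(f, g); expanding and making the result monic gives the answer.

y^7 + 9y^6 + 21y^5 - 56y^4 - 1456y^3 - 9184y^2 - 21456y - 16704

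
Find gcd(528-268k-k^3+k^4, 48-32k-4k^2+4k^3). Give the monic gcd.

Repeated division with remainder:
  k^4-k^3-268k+528 = ((1/4)k)(4k^3-4k^2-32k+48) + (8k^2-280k+528)
  4k^3-4k^2-32k+48 = ((1/2)k+17)(8k^2-280k+528) + (4464k-8928)
  8k^2-280k+528 = ((1/558)k-11/186)(4464k-8928) + (0)
Last nonzero remainder: 4464k-8928. Dividing through by 4464 gives the monic gcd k-2.

-2+k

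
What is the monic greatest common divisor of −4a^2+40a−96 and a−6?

Repeated division with remainder:
  −4a^2+40a−96 = (−4a+16)(a−6) + (0)
The last nonzero remainder a−6 is already monic.

a−6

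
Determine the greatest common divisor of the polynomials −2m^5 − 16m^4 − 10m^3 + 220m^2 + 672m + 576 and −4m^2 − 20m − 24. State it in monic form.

m^2 + 5m + 6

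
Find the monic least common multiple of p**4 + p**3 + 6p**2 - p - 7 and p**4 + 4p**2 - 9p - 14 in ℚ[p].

Euclidean algorithm in ℚ[p]:
  p**4 + p**3 + 6p**2 - p - 7 = (p**4 + 4p**2 - 9p - 14) + (p**3 + 2p**2 + 8p + 7)
  p**4 + 4p**2 - 9p - 14 = (p - 2)(p**3 + 2p**2 + 8p + 7) + (0)
The last nonzero remainder p**3 + 2p**2 + 8p + 7 is already monic.
Then lcm(f, g) = f·g / gcd(f, g); expanding and making the result monic gives the answer.

p**5 - p**4 + 4p**3 - 13p**2 - 5p + 14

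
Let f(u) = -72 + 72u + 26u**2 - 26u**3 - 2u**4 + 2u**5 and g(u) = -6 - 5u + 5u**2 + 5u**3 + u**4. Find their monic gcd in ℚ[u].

Repeated division with remainder:
  2u**5 - 2u**4 - 26u**3 + 26u**2 + 72u - 72 = (2u - 12)(u**4 + 5u**3 + 5u**2 - 5u - 6) + (24u**3 + 96u**2 + 24u - 144)
  u**4 + 5u**3 + 5u**2 - 5u - 6 = ((1/24)u + 1/24)(24u**3 + 96u**2 + 24u - 144) + (0)
Last nonzero remainder: 24u**3 + 96u**2 + 24u - 144. Dividing through by 24 gives the monic gcd u**3 + 4u**2 + u - 6.

-6 + u + 4u**2 + u**3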